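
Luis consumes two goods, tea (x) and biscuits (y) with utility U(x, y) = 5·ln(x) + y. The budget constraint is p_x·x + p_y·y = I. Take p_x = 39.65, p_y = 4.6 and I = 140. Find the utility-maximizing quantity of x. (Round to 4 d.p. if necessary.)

Set MRS = p_x/p_y: (5/x)/1 = p_x/p_y.
So x*(p_x,p_y) = 5·p_y/p_x, independent of income; and y* = (I − 5·p_y)/p_y.
At the given prices: x* = 5·4.6/39.65 = 0.5801.

x* = 0.5801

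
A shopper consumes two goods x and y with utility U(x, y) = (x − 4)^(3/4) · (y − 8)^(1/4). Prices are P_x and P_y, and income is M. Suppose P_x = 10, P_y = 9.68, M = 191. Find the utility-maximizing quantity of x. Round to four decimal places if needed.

This is Cobb-Douglas in (x−4, y−8): tangency gives 0.75·P_y·(y−8) = 0.25·P_x·(x−4).
After buying the subsistence bundle (4, 8), a share 0.75 of the remaining income goes to x: x* = 4 + 0.75·(M − 4P_x − 8P_y)/P_x.
Discretionary income = 191 − 4·10 − 8·9.68 = 73.56; x* = 4 + 0.75·73.56/10 = 9.517.

x* = 9.517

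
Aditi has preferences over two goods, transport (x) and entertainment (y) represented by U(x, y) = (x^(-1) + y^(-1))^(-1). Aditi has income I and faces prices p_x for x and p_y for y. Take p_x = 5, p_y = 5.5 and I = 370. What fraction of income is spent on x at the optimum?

share on x = 0.4881

MU_x ∝ x^(-2), MU_y ∝ y^(-2), so MRS = (y/x)^(2) = p_x/p_y.
Solve for the ratio: y/x = [p_x/p_y]^(0.5).
With the ratio pinned down, the budget gives x* = I/(p_x + p_y·(y/x)) and y* = (y/x)·x*.
Numerically y/x = 0.953463, so x* = 370/(5 + 5.5·0.953463) = 36.1185 and y* = 0.953463·36.1185 = 34.4377.
Expenditure on x: 5·36.1185 = 180.5927; share = 0.4881.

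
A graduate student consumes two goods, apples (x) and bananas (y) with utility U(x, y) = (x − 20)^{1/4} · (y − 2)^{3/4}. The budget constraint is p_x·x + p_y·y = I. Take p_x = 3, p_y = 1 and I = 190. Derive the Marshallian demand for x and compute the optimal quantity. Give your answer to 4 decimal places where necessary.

x* = 30.6667

This is Cobb-Douglas in (x−20, y−2): tangency gives 0.25·p_y·(y−2) = 0.75·p_x·(x−20).
Substituting into the budget: x* = 20 + 0.25·(I − 20·p_x − 2·p_y)/p_x, and y* = 2 + 0.75·(…)/p_y.
Discretionary income = 190 − 20·3 − 2·1 = 128; x* = 20 + 0.25·128/3 = 30.6667.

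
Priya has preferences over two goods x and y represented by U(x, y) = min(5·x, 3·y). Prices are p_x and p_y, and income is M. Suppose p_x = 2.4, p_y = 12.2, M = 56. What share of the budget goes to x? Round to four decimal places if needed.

Here 3·2.4 + 5·12.2 = 68.2, giving x* = 2.4633 and y* = 4.1056.
Expenditure on x: 2.4·2.4633 = 5.912; share = 0.1056.

share on x = 0.1056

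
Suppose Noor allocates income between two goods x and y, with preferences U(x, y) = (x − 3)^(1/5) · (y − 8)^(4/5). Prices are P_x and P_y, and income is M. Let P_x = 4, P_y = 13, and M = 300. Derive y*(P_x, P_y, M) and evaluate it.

MRS = (1/4)·(y−8)/(x−3). Tangency with P_x/P_y gives y−8 = 4·(P_x/P_y)·(x−3).
Substituting into the budget: x* = 3 + 0.2·(M − 3·P_x − 8·P_y)/P_x, and y* = 8 + 0.8·(…)/P_y.
Discretionary income = 300 − 3·4 − 8·13 = 184; y* = 8 + 0.8·184/13 = 19.3231.

y* = 19.3231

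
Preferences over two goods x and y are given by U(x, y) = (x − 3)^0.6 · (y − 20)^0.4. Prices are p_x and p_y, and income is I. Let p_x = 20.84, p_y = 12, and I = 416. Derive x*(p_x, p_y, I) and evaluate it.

x* = 6.2672

MRS = (3/2)·(y−20)/(x−3). Tangency with p_x/p_y gives y−20 = (2/3)·(p_x/p_y)·(x−3).
Substituting into the budget: x* = 3 + 0.6·(I − 3·p_x − 20·p_y)/p_x, and y* = 20 + 0.4·(…)/p_y.
Discretionary income = 416 − 3·20.84 − 20·12 = 113.48; x* = 3 + 0.6·113.48/20.84 = 6.2672.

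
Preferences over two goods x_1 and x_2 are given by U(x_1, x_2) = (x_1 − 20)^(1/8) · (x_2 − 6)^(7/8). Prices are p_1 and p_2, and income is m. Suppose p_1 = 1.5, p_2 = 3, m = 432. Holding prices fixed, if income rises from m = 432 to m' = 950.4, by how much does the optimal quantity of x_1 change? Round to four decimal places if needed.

Let x_1' = x_1−20, x_2' = x_2−6. MRS = (1/7)·x_2'/x_1' = p_1/p_2.
After buying the subsistence bundle (20, 6), a share 0.125 of the remaining income goes to x_1: x_1* = 20 + 0.125·(m − 20p_1 − 6p_2)/p_1.
Discretionary income = 432 − 20·1.5 − 6·3 = 384; x_1* = 20 + 0.125·384/1.5 = 52.
At m' = 950.4: x_1* = 95.2. Change: 95.2 − 52 = 43.2.

Δx_1* = 43.2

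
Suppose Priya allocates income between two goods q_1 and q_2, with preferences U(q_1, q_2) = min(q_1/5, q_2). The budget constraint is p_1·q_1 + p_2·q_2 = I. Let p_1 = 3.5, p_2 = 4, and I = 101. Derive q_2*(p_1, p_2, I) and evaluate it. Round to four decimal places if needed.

With perfect complements, no substitution: consume in ratio q_1:q_2 = 5:1.
Budget: p_1·q_1 + p_2·(1/5)·q_1 = I, so (5·p_1 + p_2)·q_1 = 5·I.
Demand: q_1*(p_1,p_2,I) = 5·I/(5·p_1 + p_2), q_2* = I/(5·p_1 + p_2).
Here 5·3.5 + 4 = 21.5, giving q_2* = 4.6977.

q_2* = 4.6977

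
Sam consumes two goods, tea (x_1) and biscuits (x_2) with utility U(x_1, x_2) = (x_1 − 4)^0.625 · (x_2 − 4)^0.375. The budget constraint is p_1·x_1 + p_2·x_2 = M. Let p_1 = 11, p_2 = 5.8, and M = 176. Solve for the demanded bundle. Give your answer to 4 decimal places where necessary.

Let x_1' = x_1−4, x_2' = x_2−4. MRS = (5/3)·x_2'/x_1' = p_1/p_2.
After buying the subsistence bundle (4, 4), a share 0.625 of the remaining income goes to x_1: x_1* = 4 + 0.625·(M − 4p_1 − 4p_2)/p_1.
Discretionary income = 176 − 4·11 − 4·5.8 = 108.8; x_1* = 4 + 0.625·108.8/11 = 10.1818; x_2* = 4 + 0.375·108.8/5.8 = 11.0345.

x_1* = 10.1818, x_2* = 11.0345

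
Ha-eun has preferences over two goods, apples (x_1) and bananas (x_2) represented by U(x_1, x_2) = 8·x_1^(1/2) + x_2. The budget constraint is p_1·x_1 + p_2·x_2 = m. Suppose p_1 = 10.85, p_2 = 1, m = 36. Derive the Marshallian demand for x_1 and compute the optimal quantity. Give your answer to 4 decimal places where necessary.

Set MRS = p_1/p_2: 4·x_1^(−1/2) = p_1/p_2.
Thus x_1* = (4·p_2/p_1)² — independent of m — with the rest of income spent on x_2.
Plugging in: x_1* = (4·1/10.85)² = 0.1359.

x_1* = 0.1359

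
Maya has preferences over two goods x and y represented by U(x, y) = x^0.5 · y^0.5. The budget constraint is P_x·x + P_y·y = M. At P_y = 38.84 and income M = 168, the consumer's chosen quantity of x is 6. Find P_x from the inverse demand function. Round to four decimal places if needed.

MU_x/MU_y = (0.5·y)/(0.5·x); tangency sets this equal to P_x/P_y.
Rearranging, P_y·y = P_x·x. Substituting into the budget gives P_x·x·(1 + 1) = M.
Demand: x*(P_x,P_y,M) = 0.5·M/P_x and y* = 0.5·M/P_y.
Set x* = 6 in the demand function and solve for P_x: P_x = 14.

P_x = 14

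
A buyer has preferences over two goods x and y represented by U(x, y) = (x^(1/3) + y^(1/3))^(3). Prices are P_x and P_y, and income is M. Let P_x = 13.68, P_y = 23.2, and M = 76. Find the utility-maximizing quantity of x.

MU_x ∝ x^(-2/3), MU_y ∝ y^(-2/3), so MRS = (y/x)^(2/3) = P_x/P_y.
Hence y/x = (P_x/P_y)^(1/(2/3)), i.e. raised to the 1.5 power.
With the ratio pinned down, the budget gives x* = M/(P_x + P_y·(y/x)) and y* = (y/x)·x*.
Numerically y/x = 0.45279, so x* = 76/(13.68 + 23.2·0.45279) = 3.1425.

x* = 3.1425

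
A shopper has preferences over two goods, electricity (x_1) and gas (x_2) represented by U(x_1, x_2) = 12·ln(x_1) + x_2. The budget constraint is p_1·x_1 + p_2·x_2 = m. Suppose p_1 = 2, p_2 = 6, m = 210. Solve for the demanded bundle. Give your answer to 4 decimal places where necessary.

x_1* = 36, x_2* = 23

MU_x_1 = 12/x_1, MU_x_2 = 1. Tangency: 12/x_1 = p_1/p_2.
So x_1*(p_1,p_2) = 12·p_2/p_1, independent of income; and x_2* = (m − 12·p_2)/p_2.
At the given prices: x_1* = 12·6/2 = 36, and x_2* = 23.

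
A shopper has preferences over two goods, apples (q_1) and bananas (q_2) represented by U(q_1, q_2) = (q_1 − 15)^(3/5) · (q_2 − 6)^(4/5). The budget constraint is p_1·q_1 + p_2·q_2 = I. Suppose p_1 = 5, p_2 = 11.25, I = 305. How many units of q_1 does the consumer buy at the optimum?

MRS = (3/4)·(q_2−6)/(q_1−15). Tangency with p_1/p_2 gives q_2−6 = (4/3)·(p_1/p_2)·(q_1−15).
Substituting into the budget: q_1* = 15 + 3/7·(I − 15·p_1 − 6·p_2)/p_1, and q_2* = 6 + 4/7·(…)/p_2.
Discretionary income = 305 − 15·5 − 6·11.25 = 162.5; q_1* = 15 + 3/7·162.5/5 = 28.9286.

q_1* = 28.9286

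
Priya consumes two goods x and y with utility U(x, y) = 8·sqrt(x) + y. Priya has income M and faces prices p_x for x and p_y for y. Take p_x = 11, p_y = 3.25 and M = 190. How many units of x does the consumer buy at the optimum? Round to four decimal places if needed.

MU_x = 4/√x, MU_y = 1. Tangency: 4/√x = p_x/p_y.
Thus x* = (4·p_y/p_x)² — independent of M — with the rest of income spent on y.
Plugging in: x* = (4·3.25/11)² = 1.3967.

x* = 1.3967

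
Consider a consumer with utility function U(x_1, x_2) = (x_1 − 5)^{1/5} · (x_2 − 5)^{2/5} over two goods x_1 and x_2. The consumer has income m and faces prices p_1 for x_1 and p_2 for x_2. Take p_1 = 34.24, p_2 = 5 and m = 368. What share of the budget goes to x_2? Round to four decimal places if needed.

share on x_2 = 0.3792

This is Cobb-Douglas in (x_1−5, x_2−5): tangency gives 0.2·p_2·(x_2−5) = 0.4·p_1·(x_1−5).
Substituting into the budget: x_1* = 5 + 1/3·(m − 5·p_1 − 5·p_2)/p_1, and x_2* = 5 + 2/3·(…)/p_2.
Discretionary income = 368 − 5·34.24 − 5·5 = 171.8; x_1* = 5 + 1/3·171.8/34.24 = 6.6725; x_2* = 5 + 2/3·171.8/5 = 27.9067.
Expenditure on x_2: 5·27.9067 = 139.5333; share = 0.3792.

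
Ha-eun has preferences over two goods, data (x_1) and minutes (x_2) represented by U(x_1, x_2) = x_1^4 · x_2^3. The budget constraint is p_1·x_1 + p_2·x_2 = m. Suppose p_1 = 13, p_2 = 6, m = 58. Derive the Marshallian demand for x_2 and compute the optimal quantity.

x_2* = 4.1429

At p_1=13, p_2=6, m=58: x_2* = 3/7·58/6 = 4.1429.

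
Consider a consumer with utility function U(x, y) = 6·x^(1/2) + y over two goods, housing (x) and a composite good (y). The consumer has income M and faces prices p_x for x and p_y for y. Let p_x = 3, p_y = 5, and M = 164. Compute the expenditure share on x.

Thus x* = (3·p_y/p_x)² — independent of M — with the rest of income spent on y.
Plugging in: x* = (3·5/3)² = 25, y* = 17.8.
Expenditure on x: 3·25 = 75; share = 0.4573.

share on x = 0.4573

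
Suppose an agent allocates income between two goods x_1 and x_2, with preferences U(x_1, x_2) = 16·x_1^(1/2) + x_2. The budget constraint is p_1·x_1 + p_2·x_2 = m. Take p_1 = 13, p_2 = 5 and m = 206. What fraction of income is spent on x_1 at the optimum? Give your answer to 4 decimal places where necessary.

Thus x_1* = (8·p_2/p_1)² — independent of m — with the rest of income spent on x_2.
Plugging in: x_1* = (8·5/13)² = 9.4675, x_2* = 16.5846.
Expenditure on x_1: 13·9.4675 = 123.0769; share = 0.5975.

share on x_1 = 0.5975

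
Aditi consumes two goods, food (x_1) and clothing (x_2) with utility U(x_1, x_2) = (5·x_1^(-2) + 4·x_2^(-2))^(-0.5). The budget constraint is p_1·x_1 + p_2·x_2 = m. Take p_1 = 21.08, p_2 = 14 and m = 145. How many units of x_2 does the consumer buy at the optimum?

x_2* = 4.2884

MU_x_1 ∝ 5·x_1^(-3), MU_x_2 ∝ 4·x_2^(-3), so MRS = (5/4)·(x_2/x_1)^(3) = p_1/p_2.
Hence x_2/x_1 = ((4/5)·p_1/p_2)^(1/(3)), i.e. raised to the 1/3 power.
With the ratio pinned down, the budget gives x_1* = m/(p_1 + p_2·(x_2/x_1)) and x_2* = (x_2/x_1)·x_1*.
Numerically x_2/x_1 = 1.064006, so x_1* = 145/(21.08 + 14·1.064006) = 4.0305 and x_2* = 1.064006·4.0305 = 4.2884.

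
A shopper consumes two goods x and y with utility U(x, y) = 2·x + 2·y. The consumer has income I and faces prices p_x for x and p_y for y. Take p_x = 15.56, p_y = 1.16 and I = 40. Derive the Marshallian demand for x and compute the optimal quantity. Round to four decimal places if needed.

Linear utility — the consumer picks whichever good has higher MU/price: 2/15.56 = 0.1285 vs 2/1.16 = 1.7241.
y gives more utility per dollar, so spend all income on y: y* = I/p_y, x* = 0.
Numerically: x* = 0, y* = 34.4828.

x* = 0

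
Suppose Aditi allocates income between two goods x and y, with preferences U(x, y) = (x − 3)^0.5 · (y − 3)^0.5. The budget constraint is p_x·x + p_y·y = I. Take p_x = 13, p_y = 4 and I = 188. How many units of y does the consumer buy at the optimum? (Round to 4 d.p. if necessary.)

y* = 20.125

MRS = (y−3)/(x−3). Tangency with p_x/p_y gives y−3 = (p_x/p_y)·(x−3).
After buying the subsistence bundle (3, 3), a share 0.5 of the remaining income goes to x: x* = 3 + 0.5·(I − 3p_x − 3p_y)/p_x.
Discretionary income = 188 − 3·13 − 3·4 = 137; y* = 3 + 0.5·137/4 = 20.125.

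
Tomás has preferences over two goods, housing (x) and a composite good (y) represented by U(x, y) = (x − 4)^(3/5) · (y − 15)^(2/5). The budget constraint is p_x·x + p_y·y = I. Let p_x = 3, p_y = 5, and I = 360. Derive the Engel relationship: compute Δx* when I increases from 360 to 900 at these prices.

Δx* = 108

MRS = (3/2)·(y−15)/(x−4). Tangency with p_x/p_y gives y−15 = (2/3)·(p_x/p_y)·(x−4).
Substituting into the budget: x* = 4 + 0.6·(I − 4·p_x − 15·p_y)/p_x, and y* = 15 + 0.4·(…)/p_y.
Discretionary income = 360 − 4·3 − 15·5 = 273; x* = 4 + 0.6·273/3 = 58.6.
At I' = 900: x* = 166.6. Change: 166.6 − 58.6 = 108.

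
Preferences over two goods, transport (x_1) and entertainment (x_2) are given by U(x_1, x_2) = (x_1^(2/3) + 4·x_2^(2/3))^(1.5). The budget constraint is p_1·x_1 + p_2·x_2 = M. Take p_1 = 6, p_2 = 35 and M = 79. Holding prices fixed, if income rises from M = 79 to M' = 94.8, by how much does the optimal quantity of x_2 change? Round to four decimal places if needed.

MRS = MU_x_1/MU_x_2 = (1/4)·(x_2/x_1)^(1/3). Set equal to p_1/p_2.
Solve for the ratio: x_2/x_1 = [4·p_1/p_2]^(3).
With the ratio pinned down, the budget gives x_1* = M/(p_1 + p_2·(x_2/x_1)) and x_2* = (x_2/x_1)·x_1*.
Numerically x_2/x_1 = 0.322426, so x_1* = 79/(6 + 35·0.322426) = 4.5705 and x_2* = 0.322426·4.5705 = 1.4736.
At M' = 94.8: x_2* = 1.7684. Change: 1.7684 − 1.4736 = 0.2947.

Δx_2* = 0.2947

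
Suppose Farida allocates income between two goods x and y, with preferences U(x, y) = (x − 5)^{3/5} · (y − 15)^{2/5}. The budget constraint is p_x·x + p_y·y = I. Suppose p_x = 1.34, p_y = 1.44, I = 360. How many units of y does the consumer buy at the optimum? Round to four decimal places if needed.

This is Cobb-Douglas in (x−5, y−15): tangency gives 0.6·p_y·(y−15) = 0.4·p_x·(x−5).
After buying the subsistence bundle (5, 15), a share 0.6 of the remaining income goes to x: x* = 5 + 0.6·(I − 5p_x − 15p_y)/p_x.
Discretionary income = 360 − 5·1.34 − 15·1.44 = 331.7; y* = 15 + 0.4·331.7/1.44 = 107.1389.

y* = 107.1389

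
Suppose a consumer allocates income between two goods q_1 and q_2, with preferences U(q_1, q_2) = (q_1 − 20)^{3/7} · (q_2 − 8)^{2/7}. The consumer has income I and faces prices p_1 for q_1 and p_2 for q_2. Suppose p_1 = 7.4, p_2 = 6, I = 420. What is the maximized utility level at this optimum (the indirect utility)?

V = 7.501

This is Cobb-Douglas in (q_1−20, q_2−8): tangency gives 3/7·p_2·(q_2−8) = 2/7·p_1·(q_1−20).
After buying the subsistence bundle (20, 8), a share 0.6 of the remaining income goes to q_1: q_1* = 20 + 0.6·(I − 20p_1 − 8p_2)/p_1.
Discretionary income = 420 − 20·7.4 − 8·6 = 224; q_1* = 20 + 0.6·224/7.4 = 38.1622; q_2* = 8 + 0.4·224/6 = 22.9333.
Utility at the optimum: U(38.1622, 22.9333) = 7.501.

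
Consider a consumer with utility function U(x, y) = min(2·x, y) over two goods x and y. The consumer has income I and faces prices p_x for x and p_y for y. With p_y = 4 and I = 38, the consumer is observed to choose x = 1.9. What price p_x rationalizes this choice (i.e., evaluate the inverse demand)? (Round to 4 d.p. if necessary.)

p_x = 12

With perfect complements, no substitution: consume in ratio x:y = 1:2.
Budget: p_x·x + p_y·2·x = I, so (p_x + 2·p_y)·x = I.
Demand: x*(p_x,p_y,I) = I/(p_x + 2·p_y), y* = 2·I/(p_x + 2·p_y).
Set x* = 1.9 in the demand function and solve for p_x: p_x = 12.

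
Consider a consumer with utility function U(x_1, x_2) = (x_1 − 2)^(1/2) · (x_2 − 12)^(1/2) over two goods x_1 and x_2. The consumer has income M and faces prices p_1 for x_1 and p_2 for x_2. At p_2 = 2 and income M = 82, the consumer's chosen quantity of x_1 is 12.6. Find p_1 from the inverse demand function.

Let x_1' = x_1−2, x_2' = x_2−12. MRS = x_2'/x_1' = p_1/p_2.
After buying the subsistence bundle (2, 12), a share 0.5 of the remaining income goes to x_1: x_1* = 2 + 0.5·(M − 2p_1 − 12p_2)/p_1.
Set x_1* = 12.6 in the demand function and solve for p_1: p_1 = 2.5.

p_1 = 2.5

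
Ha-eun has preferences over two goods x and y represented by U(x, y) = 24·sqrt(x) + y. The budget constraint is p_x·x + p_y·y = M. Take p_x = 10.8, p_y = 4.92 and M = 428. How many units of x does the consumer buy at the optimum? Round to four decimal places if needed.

Set MRS = p_x/p_y: 12·x^(−1/2) = p_x/p_y.
Thus x* = (12·p_y/p_x)² — independent of M — with the rest of income spent on y.
Plugging in: x* = (12·4.92/10.8)² = 29.8844.

x* = 29.8844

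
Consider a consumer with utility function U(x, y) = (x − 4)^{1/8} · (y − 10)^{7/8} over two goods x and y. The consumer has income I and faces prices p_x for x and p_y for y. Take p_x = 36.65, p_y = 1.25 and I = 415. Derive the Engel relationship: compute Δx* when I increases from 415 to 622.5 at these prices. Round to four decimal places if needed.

Substituting into the budget: x* = 4 + 0.125·(I − 4·p_x − 10·p_y)/p_x, and y* = 10 + 0.875·(…)/p_y.
Discretionary income = 415 − 4·36.65 − 10·1.25 = 255.9; x* = 4 + 0.125·255.9/36.65 = 4.8728.
At I' = 622.5: x* = 5.5805. Change: 5.5805 − 4.8728 = 0.7077.

Δx* = 0.7077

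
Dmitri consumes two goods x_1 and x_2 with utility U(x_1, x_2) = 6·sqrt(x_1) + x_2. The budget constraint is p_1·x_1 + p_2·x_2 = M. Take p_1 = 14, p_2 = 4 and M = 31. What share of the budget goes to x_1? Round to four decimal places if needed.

MU_x_1 = 3/√x_1, MU_x_2 = 1. Tangency: 3/√x_1 = p_1/p_2.
Thus x_1* = (3·p_2/p_1)² — independent of M — with the rest of income spent on x_2.
Plugging in: x_1* = (3·4/14)² = 0.7347, x_2* = 5.1786.
Expenditure on x_1: 14·0.7347 = 10.2857; share = 0.3318.

share on x_1 = 0.3318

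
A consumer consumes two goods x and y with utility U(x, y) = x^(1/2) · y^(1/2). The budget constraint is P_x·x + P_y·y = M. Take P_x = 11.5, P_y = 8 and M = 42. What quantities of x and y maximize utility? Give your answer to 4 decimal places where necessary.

MU_x/MU_y = (0.5·y)/(0.5·x); tangency sets this equal to P_x/P_y.
Rearranging, P_y·y = P_x·x. Substituting into the budget gives P_x·x·(1 + 1) = M.
Demand: x*(P_x,P_y,M) = 0.5·M/P_x and y* = 0.5·M/P_y.
At P_x=11.5, P_y=8, M=42: x* = 0.5·42/11.5 = 1.8261, y* = 2.625.

x* = 1.8261, y* = 2.625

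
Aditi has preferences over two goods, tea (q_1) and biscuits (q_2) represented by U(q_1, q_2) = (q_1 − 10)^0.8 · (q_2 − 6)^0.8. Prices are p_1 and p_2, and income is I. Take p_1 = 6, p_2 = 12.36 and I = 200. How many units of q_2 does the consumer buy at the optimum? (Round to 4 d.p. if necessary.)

MRS = (q_2−6)/(q_1−10). Tangency with p_1/p_2 gives q_2−6 = (p_1/p_2)·(q_1−10).
After buying the subsistence bundle (10, 6), a share 0.5 of the remaining income goes to q_1: q_1* = 10 + 0.5·(I − 10p_1 − 6p_2)/p_1.
Discretionary income = 200 − 10·6 − 6·12.36 = 65.84; q_2* = 6 + 0.5·65.84/12.36 = 8.6634.

q_2* = 8.6634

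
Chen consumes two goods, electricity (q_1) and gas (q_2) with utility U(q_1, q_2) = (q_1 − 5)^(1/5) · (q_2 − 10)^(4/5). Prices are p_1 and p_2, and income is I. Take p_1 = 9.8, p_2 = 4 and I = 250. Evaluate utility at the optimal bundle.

MRS = (1/4)·(q_2−10)/(q_1−5). Tangency with p_1/p_2 gives q_2−10 = 4·(p_1/p_2)·(q_1−5).
After buying the subsistence bundle (5, 10), a share 0.2 of the remaining income goes to q_1: q_1* = 5 + 0.2·(I − 5p_1 − 10p_2)/p_1.
Discretionary income = 250 − 5·9.8 − 10·4 = 161; q_1* = 5 + 0.2·161/9.8 = 8.2857; q_2* = 10 + 0.8·161/4 = 42.2.
Utility at the optimum: U(8.2857, 42.2) = 20.3991.

V = 20.3991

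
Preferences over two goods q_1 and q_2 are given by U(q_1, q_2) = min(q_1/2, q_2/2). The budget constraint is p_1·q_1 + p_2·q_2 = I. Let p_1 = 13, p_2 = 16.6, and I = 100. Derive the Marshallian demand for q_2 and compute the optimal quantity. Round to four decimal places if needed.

q_2* = 3.3784

Leontief preferences: the optimum is at the kink where q_1/2 = q_2/2, i.e. q_2 = q_1.
Budget: p_1·q_1 + p_2·q_1 = I, so (2·p_1 + 2·p_2)·q_1 = 2·I.
Demand: q_1*(p_1,p_2,I) = 2·I/(2·p_1 + 2·p_2), q_2* = 2·I/(2·p_1 + 2·p_2).
Here 2·13 + 2·16.6 = 59.2, giving q_2* = 3.3784.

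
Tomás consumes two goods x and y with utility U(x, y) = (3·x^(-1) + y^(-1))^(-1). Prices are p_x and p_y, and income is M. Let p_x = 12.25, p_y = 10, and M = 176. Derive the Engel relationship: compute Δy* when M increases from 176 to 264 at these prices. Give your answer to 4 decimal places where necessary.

Δy* = 3.0168

Numerically y/x = 0.63901, so x* = 176/(12.25 + 10·0.63901) = 9.442 and y* = 0.63901·9.442 = 6.0335.
At M' = 264: y* = 9.0503. Change: 9.0503 − 6.0335 = 3.0168.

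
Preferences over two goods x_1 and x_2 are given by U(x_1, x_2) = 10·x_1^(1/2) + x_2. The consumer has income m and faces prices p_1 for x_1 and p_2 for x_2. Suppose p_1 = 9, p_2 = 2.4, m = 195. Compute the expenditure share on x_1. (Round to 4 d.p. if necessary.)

share on x_1 = 0.0821

Set MRS = p_1/p_2: 5·x_1^(−1/2) = p_1/p_2.
Thus x_1* = (5·p_2/p_1)² — independent of m — with the rest of income spent on x_2.
Plugging in: x_1* = (5·2.4/9)² = 1.7778, x_2* = 74.5833.
Expenditure on x_1: 9·1.7778 = 16; share = 0.0821.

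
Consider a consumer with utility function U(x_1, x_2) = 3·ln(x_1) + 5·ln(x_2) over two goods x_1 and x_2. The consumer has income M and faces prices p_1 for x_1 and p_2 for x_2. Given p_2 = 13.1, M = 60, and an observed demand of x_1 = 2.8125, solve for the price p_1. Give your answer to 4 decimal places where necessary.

The MRS is (3/5)·x_2/x_1. Set MRS = p_1/p_2.
So 3·p_2·x_2 = 5·p_1·x_1; combined with the budget, a share 0.375 of income goes to x_1.
Demand: x_1*(p_1,p_2,M) = 0.375·M/p_1 and x_2* = 0.625·M/p_2.
Set x_1* = 2.8125 in the demand function and solve for p_1: p_1 = 8.

p_1 = 8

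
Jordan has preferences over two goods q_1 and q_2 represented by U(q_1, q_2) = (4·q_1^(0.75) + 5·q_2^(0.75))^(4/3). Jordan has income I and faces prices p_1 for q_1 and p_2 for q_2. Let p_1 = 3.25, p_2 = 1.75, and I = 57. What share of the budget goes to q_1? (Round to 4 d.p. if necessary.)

Numerically q_2/q_1 = 29.041651, so q_1* = 57/(3.25 + 1.75·29.041651) = 1.0541 and q_2* = 29.041651·1.0541 = 30.6138.
Expenditure on q_1: 3.25·1.0541 = 3.4259; share = 0.0601.

share on q_1 = 0.0601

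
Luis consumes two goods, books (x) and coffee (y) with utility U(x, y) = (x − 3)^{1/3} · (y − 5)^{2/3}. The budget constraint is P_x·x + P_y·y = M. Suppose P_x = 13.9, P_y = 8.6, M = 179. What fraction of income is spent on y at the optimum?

share on y = 0.5914

This is Cobb-Douglas in (x−3, y−5): tangency gives 1/3·P_y·(y−5) = 2/3·P_x·(x−3).
After buying the subsistence bundle (3, 5), a share 1/3 of the remaining income goes to x: x* = 3 + 1/3·(M − 3P_x − 5P_y)/P_x.
Discretionary income = 179 − 3·13.9 − 5·8.6 = 94.3; x* = 3 + 1/3·94.3/13.9 = 5.2614; y* = 5 + 2/3·94.3/8.6 = 12.3101.
Expenditure on y: 8.6·12.3101 = 105.8667; share = 0.5914.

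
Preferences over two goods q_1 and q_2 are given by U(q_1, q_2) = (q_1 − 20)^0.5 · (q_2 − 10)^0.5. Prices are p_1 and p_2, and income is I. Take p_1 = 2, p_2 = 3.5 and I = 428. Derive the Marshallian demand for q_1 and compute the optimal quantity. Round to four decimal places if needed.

MRS = (q_2−10)/(q_1−20). Tangency with p_1/p_2 gives q_2−10 = (p_1/p_2)·(q_1−20).
Substituting into the budget: q_1* = 20 + 0.5·(I − 20·p_1 − 10·p_2)/p_1, and q_2* = 10 + 0.5·(…)/p_2.
Discretionary income = 428 − 20·2 − 10·3.5 = 353; q_1* = 20 + 0.5·353/2 = 108.25.

q_1* = 108.25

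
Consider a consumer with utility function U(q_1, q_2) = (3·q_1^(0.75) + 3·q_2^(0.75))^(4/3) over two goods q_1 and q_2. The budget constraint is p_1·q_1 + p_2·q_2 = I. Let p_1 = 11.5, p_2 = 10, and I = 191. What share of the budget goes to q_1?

share on q_1 = 0.3967

MU_q_1 ∝ 3·q_1^(-0.25), MU_q_2 ∝ 3·q_2^(-0.25), so MRS = (q_2/q_1)^(0.25) = p_1/p_2.
Hence q_2/q_1 = (p_1/p_2)^(1/(0.25)), i.e. raised to the 4 power.
With the ratio pinned down, the budget gives q_1* = I/(p_1 + p_2·(q_2/q_1)) and q_2* = (q_2/q_1)·q_1*.
Numerically q_2/q_1 = 1.749006, so q_1* = 191/(11.5 + 10·1.749006) = 6.5885 and q_2* = 1.749006·6.5885 = 11.5233.
Expenditure on q_1: 11.5·6.5885 = 75.7673; share = 0.3967.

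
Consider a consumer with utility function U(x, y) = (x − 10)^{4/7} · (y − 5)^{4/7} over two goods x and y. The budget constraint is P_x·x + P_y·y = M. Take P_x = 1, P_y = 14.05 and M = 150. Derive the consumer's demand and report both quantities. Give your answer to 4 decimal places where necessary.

x* = 44.875, y* = 7.4822

MRS = (y−5)/(x−10). Tangency with P_x/P_y gives y−5 = (P_x/P_y)·(x−10).
After buying the subsistence bundle (10, 5), a share 0.5 of the remaining income goes to x: x* = 10 + 0.5·(M − 10P_x − 5P_y)/P_x.
Discretionary income = 150 − 10·1 − 5·14.05 = 69.75; x* = 10 + 0.5·69.75/1 = 44.875; y* = 5 + 0.5·69.75/14.05 = 7.4822.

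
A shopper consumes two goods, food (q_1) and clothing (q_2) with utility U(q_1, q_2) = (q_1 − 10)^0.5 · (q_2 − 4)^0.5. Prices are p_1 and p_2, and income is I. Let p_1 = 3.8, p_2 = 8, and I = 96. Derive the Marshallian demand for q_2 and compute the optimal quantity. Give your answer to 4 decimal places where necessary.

q_2* = 5.625

Let q_1' = q_1−10, q_2' = q_2−4. MRS = q_2'/q_1' = p_1/p_2.
Substituting into the budget: q_1* = 10 + 0.5·(I − 10·p_1 − 4·p_2)/p_1, and q_2* = 4 + 0.5·(…)/p_2.
Discretionary income = 96 − 10·3.8 − 4·8 = 26; q_2* = 4 + 0.5·26/8 = 5.625.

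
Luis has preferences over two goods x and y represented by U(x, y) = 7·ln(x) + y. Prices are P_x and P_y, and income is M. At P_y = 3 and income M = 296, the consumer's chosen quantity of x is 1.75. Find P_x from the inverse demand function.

P_x = 12

MU_x = 7/x, MU_y = 1. Tangency: 7/x = P_x/P_y.
So x*(P_x,P_y) = 7·P_y/P_x, independent of income; and y* = (M − 7·P_y)/P_y.
Set x* = 1.75 in the demand function and solve for P_x: P_x = 12.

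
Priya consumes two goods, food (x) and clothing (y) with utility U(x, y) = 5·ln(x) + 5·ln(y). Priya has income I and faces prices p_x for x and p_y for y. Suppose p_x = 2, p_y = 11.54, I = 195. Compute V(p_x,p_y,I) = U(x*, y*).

Tangency: MRS = y/x = p_x/p_y.
So 5·p_y·y = 5·p_x·x; combined with the budget, a share 0.5 of income goes to x.
Demand: x*(p_x,p_y,I) = 0.5·I/p_x and y* = 0.5·I/p_y.
At p_x=2, p_y=11.54, I=195: x* = 0.5·195/2 = 48.75, y* = 8.4489.
Utility at the optimum: U(48.75, 8.4489) = 30.1037.

V = 30.1037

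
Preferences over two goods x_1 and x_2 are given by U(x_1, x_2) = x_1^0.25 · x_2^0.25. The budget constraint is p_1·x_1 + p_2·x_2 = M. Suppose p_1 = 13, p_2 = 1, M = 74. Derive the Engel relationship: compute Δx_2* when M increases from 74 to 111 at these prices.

Δx_2* = 18.5

Demand: x_1*(p_1,p_2,M) = 0.5·M/p_1 and x_2* = 0.5·M/p_2.
At p_1=13, p_2=1, M=74: x_2* = 0.5·74/1 = 37.
At M' = 111: x_2* = 55.5. Change: 55.5 − 37 = 18.5.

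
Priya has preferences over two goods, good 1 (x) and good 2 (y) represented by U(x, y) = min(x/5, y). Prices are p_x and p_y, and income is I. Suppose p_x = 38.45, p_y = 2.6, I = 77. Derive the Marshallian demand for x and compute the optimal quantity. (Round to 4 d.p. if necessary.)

Leontief preferences: the optimum is at the kink where x/5 = y/1, i.e. y = (1/5)·x.
Budget: p_x·x + p_y·(1/5)·x = I, so (5·p_x + p_y)·x = 5·I.
Demand: x*(p_x,p_y,I) = 5·I/(5·p_x + p_y), y* = I/(5·p_x + p_y).
Here 5·38.45 + 2.6 = 194.85, giving x* = 1.9759.

x* = 1.9759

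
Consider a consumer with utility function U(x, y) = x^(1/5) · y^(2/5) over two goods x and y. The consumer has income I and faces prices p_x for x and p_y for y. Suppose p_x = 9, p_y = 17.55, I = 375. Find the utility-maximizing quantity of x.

At p_x=9, p_y=17.55, I=375: x* = 1/3·375/9 = 13.8889.

x* = 13.8889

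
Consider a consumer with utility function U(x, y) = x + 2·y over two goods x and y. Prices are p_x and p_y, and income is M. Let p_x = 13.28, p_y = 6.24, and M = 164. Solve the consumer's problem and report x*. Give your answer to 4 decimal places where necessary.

x* = 0

Numerically: x* = 0, y* = 26.2821.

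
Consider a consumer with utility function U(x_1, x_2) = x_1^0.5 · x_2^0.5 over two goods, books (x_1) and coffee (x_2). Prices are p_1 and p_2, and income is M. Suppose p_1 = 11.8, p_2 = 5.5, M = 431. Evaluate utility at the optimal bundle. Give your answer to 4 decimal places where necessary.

V = 26.7501

Tangency: MRS = x_2/x_1 = p_1/p_2.
Rearranging, p_2·x_2 = p_1·x_1. Substituting into the budget gives p_1·x_1·(1 + 1) = M.
Demand: x_1*(p_1,p_2,M) = 0.5·M/p_1 and x_2* = 0.5·M/p_2.
At p_1=11.8, p_2=5.5, M=431: x_1* = 0.5·431/11.8 = 18.2627, x_2* = 39.1818.
Utility at the optimum: U(18.2627, 39.1818) = 26.7501.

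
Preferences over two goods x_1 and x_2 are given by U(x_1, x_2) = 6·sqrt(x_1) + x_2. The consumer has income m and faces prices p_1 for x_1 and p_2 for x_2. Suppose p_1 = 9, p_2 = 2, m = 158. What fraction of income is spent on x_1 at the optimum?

Set MRS = p_1/p_2: 3·x_1^(−1/2) = p_1/p_2.
Solve: √x_1 = 3·p_2/p_1, so x_1*(p_1,p_2) = (3·p_2/p_1)², and x_2* = (m − p_1·x_1*)/p_2.
Plugging in: x_1* = (3·2/9)² = 0.4444, x_2* = 77.
Expenditure on x_1: 9·0.4444 = 4; share = 0.0253.

share on x_1 = 0.0253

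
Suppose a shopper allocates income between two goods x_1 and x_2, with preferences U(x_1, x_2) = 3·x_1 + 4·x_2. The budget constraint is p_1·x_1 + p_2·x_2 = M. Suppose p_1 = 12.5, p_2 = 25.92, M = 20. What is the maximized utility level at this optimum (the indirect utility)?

V = 4.8

x_1 gives more utility per dollar, so spend all income on x_1: x_1* = M/p_1, x_2* = 0.
Numerically: x_1* = 1.6, x_2* = 0.
Utility at the optimum: U(1.6, 0) = 4.8.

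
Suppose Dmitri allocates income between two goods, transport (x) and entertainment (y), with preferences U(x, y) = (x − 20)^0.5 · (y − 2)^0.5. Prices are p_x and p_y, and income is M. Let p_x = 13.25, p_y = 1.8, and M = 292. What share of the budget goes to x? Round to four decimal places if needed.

share on x = 0.9476

This is Cobb-Douglas in (x−20, y−2): tangency gives 0.5·p_y·(y−2) = 0.5·p_x·(x−20).
Substituting into the budget: x* = 20 + 0.5·(M − 20·p_x − 2·p_y)/p_x, and y* = 2 + 0.5·(…)/p_y.
Discretionary income = 292 − 20·13.25 − 2·1.8 = 23.4; x* = 20 + 0.5·23.4/13.25 = 20.883; y* = 2 + 0.5·23.4/1.8 = 8.5.
Expenditure on x: 13.25·20.883 = 276.7; share = 0.9476.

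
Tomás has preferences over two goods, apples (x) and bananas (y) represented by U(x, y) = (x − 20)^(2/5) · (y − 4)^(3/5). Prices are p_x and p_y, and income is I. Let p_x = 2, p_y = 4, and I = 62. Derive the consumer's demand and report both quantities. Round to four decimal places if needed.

Discretionary income = 62 − 20·2 − 4·4 = 6; x* = 20 + 0.4·6/2 = 21.2; y* = 4 + 0.6·6/4 = 4.9.

x* = 21.2, y* = 4.9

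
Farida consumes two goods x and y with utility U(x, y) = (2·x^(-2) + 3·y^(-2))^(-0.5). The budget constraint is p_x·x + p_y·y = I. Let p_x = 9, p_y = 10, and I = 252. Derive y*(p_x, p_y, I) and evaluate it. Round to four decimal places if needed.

MRS = MU_x/MU_y = (2/3)·(y/x)^(3). Set equal to p_x/p_y.
Hence y/x = ((3/2)·p_x/p_y)^(1/(3)), i.e. raised to the 1/3 power.
Substitute y = (y/x)·x into the budget: x* = I/(p_x + p_y·(y/x)).
Numerically y/x = 1.105209, so x* = 252/(9 + 10·1.105209) = 12.5673 and y* = 1.105209·12.5673 = 13.8895.

y* = 13.8895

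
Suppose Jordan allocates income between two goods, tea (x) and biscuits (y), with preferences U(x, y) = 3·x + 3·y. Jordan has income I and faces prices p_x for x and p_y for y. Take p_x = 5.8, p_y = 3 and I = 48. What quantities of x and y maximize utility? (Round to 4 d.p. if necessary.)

x* = 0, y* = 16

Perfect substitutes: compare marginal utility per dollar. 3/p_x vs 3/p_y → 0.5172 vs 1.
y gives more utility per dollar, so spend all income on y: y* = I/p_y, x* = 0.
Numerically: x* = 0, y* = 16.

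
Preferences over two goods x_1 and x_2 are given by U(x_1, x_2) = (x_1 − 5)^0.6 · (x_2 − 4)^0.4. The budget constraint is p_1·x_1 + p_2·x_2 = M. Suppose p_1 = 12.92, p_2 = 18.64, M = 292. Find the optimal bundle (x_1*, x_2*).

MRS = (3/2)·(x_2−4)/(x_1−5). Tangency with p_1/p_2 gives x_2−4 = (2/3)·(p_1/p_2)·(x_1−5).
After buying the subsistence bundle (5, 4), a share 0.6 of the remaining income goes to x_1: x_1* = 5 + 0.6·(M − 5p_1 − 4p_2)/p_1.
Discretionary income = 292 − 5·12.92 − 4·18.64 = 152.84; x_1* = 5 + 0.6·152.84/12.92 = 12.0978; x_2* = 4 + 0.4·152.84/18.64 = 7.2798.

x_1* = 12.0978, x_2* = 7.2798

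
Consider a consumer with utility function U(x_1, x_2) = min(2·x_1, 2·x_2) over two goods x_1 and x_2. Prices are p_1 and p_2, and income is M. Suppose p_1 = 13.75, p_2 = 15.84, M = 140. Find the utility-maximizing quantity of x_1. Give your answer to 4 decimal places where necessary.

Demand: x_1*(p_1,p_2,M) = 2·M/(2·p_1 + 2·p_2), x_2* = 2·M/(2·p_1 + 2·p_2).
Here 2·13.75 + 2·15.84 = 59.18, giving x_1* = 4.7313.

x_1* = 4.7313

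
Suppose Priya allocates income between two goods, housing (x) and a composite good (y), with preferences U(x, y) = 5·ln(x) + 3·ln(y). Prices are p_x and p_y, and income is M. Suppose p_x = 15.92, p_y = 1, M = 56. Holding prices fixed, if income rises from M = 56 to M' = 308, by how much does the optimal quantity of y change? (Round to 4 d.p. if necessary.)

Δy* = 94.5

MU_x/MU_y = (5·y)/(3·x); tangency sets this equal to p_x/p_y.
Rearranging, p_y·y = (3/5)·p_x·x. Substituting into the budget gives p_x·x·(1 + (3/5)) = M.
Demand: x*(p_x,p_y,M) = 0.625·M/p_x and y* = 0.375·M/p_y.
At p_x=15.92, p_y=1, M=56: y* = 0.375·56/1 = 21.
At M' = 308: y* = 115.5. Change: 115.5 − 21 = 94.5.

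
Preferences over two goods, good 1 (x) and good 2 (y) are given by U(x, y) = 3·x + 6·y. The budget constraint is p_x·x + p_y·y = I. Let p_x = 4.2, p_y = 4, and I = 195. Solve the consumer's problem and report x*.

x* = 0

Numerically: x* = 0, y* = 48.75.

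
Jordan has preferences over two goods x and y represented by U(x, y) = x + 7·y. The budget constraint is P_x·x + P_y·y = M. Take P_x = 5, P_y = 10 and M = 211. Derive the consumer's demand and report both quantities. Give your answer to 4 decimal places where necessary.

Linear utility — the consumer picks whichever good has higher MU/price: 1/5 = 0.2 vs 7/10 = 0.7.
y gives more utility per dollar, so spend all income on y: y* = M/P_y, x* = 0.
Numerically: x* = 0, y* = 21.1.

x* = 0, y* = 21.1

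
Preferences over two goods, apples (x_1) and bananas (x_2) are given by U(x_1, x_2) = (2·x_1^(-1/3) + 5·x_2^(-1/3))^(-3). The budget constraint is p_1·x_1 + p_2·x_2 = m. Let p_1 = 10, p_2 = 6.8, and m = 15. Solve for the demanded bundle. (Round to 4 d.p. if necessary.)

x_1* = 0.5347, x_2* = 1.4196

MRS = MU_x_1/MU_x_2 = (2/5)·(x_2/x_1)^(4/3). Set equal to p_1/p_2.
Solve for the ratio: x_2/x_1 = [(5/2)·p_1/p_2]^(0.75).
Substitute x_2 = (x_2/x_1)·x_1 into the budget: x_1* = m/(p_1 + p_2·(x_2/x_1)).
Numerically x_2/x_1 = 2.655054, so x_1* = 15/(10 + 6.8·2.655054) = 0.5347 and x_2* = 2.655054·0.5347 = 1.4196.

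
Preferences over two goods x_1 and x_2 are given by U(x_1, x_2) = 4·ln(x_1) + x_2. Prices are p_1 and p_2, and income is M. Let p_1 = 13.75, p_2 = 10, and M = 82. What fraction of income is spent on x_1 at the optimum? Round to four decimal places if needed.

share on x_1 = 0.4878

So x_1*(p_1,p_2) = 4·p_2/p_1, independent of income; and x_2* = (M − 4·p_2)/p_2.
At the given prices: x_1* = 4·10/13.75 = 2.9091, and x_2* = 4.2.
Expenditure on x_1: 13.75·2.9091 = 40; share = 0.4878.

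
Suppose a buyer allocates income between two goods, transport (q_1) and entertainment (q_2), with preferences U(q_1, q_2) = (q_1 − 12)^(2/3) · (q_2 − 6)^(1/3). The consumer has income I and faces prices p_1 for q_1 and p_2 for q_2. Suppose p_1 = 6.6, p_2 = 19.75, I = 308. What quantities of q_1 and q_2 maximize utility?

After buying the subsistence bundle (12, 6), a share 2/3 of the remaining income goes to q_1: q_1* = 12 + 2/3·(I − 12p_1 − 6p_2)/p_1.
Discretionary income = 308 − 12·6.6 − 6·19.75 = 110.3; q_1* = 12 + 2/3·110.3/6.6 = 23.1414; q_2* = 6 + 1/3·110.3/19.75 = 7.8616.

q_1* = 23.1414, q_2* = 7.8616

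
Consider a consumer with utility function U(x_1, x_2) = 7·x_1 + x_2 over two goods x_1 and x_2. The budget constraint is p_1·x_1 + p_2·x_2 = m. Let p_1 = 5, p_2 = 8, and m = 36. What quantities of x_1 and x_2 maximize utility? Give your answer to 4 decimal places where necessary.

x_1* = 7.2, x_2* = 0

Linear utility — the consumer picks whichever good has higher MU/price: 7/5 = 1.4 vs 1/8 = 0.125.
x_1 gives more utility per dollar, so spend all income on x_1: x_1* = m/p_1, x_2* = 0.
Numerically: x_1* = 7.2, x_2* = 0.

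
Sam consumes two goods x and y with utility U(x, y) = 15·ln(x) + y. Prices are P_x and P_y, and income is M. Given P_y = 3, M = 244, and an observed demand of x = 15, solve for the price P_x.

P_x = 3

Set MRS = P_x/P_y: (15/x)/1 = P_x/P_y.
So x*(P_x,P_y) = 15·P_y/P_x, independent of income; and y* = (M − 15·P_y)/P_y.
Set x* = 15 in the demand function and solve for P_x: P_x = 3.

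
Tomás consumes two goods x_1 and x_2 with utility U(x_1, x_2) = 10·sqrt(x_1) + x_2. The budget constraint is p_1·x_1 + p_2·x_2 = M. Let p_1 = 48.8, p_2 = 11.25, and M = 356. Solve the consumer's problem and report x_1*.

x_1* = 1.3286

Set MRS = p_1/p_2: 5·x_1^(−1/2) = p_1/p_2.
Solve: √x_1 = 5·p_2/p_1, so x_1*(p_1,p_2) = (5·p_2/p_1)², and x_2* = (M − p_1·x_1*)/p_2.
Plugging in: x_1* = (5·11.25/48.8)² = 1.3286.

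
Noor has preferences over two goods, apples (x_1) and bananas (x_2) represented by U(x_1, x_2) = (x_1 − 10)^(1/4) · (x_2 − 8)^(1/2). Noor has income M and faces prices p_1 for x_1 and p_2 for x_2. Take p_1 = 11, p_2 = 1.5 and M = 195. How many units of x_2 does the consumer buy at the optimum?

MRS = (1/2)·(x_2−8)/(x_1−10). Tangency with p_1/p_2 gives x_2−8 = 2·(p_1/p_2)·(x_1−10).
Substituting into the budget: x_1* = 10 + 1/3·(M − 10·p_1 − 8·p_2)/p_1, and x_2* = 8 + 2/3·(…)/p_2.
Discretionary income = 195 − 10·11 − 8·1.5 = 73; x_2* = 8 + 2/3·73/1.5 = 40.4444.

x_2* = 40.4444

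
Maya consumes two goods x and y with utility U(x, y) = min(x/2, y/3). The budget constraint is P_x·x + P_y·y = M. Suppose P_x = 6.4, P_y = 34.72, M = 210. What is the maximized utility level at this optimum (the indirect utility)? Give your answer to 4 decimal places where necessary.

V = 1.7955

Leontief preferences: the optimum is at the kink where x/2 = y/3, i.e. y = (3/2)·x.
Budget: P_x·x + P_y·(3/2)·x = M, so (2·P_x + 3·P_y)·x = 2·M.
Demand: x*(P_x,P_y,M) = 2·M/(2·P_x + 3·P_y), y* = 3·M/(2·P_x + 3·P_y).
Here 2·6.4 + 3·34.72 = 116.96, giving x* = 3.591 and y* = 5.3865.
Utility at the optimum: U(3.591, 5.3865) = 1.7955.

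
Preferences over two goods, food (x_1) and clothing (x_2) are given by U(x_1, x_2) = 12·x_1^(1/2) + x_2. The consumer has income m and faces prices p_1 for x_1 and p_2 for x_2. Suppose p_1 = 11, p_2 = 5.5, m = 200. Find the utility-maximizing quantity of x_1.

x_1* = 9

Thus x_1* = (6·p_2/p_1)² — independent of m — with the rest of income spent on x_2.
Plugging in: x_1* = (6·5.5/11)² = 9.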